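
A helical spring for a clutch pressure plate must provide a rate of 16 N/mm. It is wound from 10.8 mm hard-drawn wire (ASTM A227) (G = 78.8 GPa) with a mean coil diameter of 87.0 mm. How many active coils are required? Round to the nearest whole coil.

N_a = Gd⁴/(8D³k) = (78.8×10³ × 10.8⁴)/(8 × 87.0³ × 16)
    = 1.07207e+09 / 8.42884e+07 = 12.72 → 13 coils

13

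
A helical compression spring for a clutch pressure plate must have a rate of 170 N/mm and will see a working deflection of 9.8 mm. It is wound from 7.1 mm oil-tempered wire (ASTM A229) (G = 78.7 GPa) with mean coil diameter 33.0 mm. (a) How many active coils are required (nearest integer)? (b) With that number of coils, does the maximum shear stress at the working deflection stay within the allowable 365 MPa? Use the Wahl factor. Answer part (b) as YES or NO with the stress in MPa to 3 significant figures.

(a) 4 coils; (b) NO, τ_max = 535 MPa

N_a = Gd⁴/(8D³k) = (78.7×10³)(7.1⁴)/(8·33.0³·170) = 4.092 → N_a = 4
Actual rate k = Gd⁴/(8D³·4) = 173.91 N/mm
Working load F = kδ = 173.91·9.8 = 1704.3 N
C = 33.0/7.1 = 4.6479; K_W = (4C−1)/(4C−4)+0.615/C = 1.3379
τ_max = K_W·8FD/(πd³) = 1.3379·400.15 = 535.37 MPa
τ_max > 365 MPa → exceeds allowable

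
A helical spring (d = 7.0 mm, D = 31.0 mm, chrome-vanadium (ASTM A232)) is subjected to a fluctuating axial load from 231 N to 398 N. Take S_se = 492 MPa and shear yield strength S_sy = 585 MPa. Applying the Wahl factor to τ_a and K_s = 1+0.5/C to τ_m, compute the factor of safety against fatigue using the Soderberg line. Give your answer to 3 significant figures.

C = D/d = 31.0/7.0 = 4.4286; K_W = (4C−1)/(4C−4)+0.615/C = 1.3576; K_s = 1+0.5/C = 1.1129
F_a = (F_max−F_min)/2 = 83.5 N; F_m = (F_max+F_min)/2 = 314.5 N
τ_a = K_W·8F_aD/(πd³) = 1.3576 × 19.217 = 26.09 MPa
τ_m = K_s·8F_mD/(πd³) = 1.1129 × 72.382 = 80.554 MPa
Soderberg: 1/n_f = τ_a/S_se + τ_m/S_sy = 26.09/492 + 80.554/585 = 0.05303 + 0.13770 = 0.19073
n_f = 1/0.19073 = 5.243

5.24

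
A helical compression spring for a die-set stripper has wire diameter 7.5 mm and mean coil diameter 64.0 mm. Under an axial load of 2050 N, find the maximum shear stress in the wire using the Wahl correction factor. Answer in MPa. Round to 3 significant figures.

Spring index C = D/d = 64.0/7.5 = 8.5333
K_W = (4C−1)/(4C−4) + 0.615/C = 33.133/30.133 + 0.0721 = 1.1716
τ₀ = 8FD/(πd³) = 8·2050·64.0/(π·7.5³) = 1.0496e+06/1325.4 = 791.94 MPa
τ_max = K·τ₀ = 1.1716 × 791.94 = 927.85 MPa

928 MPa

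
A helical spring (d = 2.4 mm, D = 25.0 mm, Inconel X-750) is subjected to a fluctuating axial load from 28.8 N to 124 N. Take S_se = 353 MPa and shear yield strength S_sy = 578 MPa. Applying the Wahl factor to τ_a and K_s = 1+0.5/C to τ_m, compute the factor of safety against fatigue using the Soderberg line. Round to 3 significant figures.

0.743

C = D/d = 25.0/2.4 = 10.4167; K_W = (4C−1)/(4C−4)+0.615/C = 1.1387; K_s = 1+0.5/C = 1.0480
F_a = (F_max−F_min)/2 = 47.6 N; F_m = (F_max+F_min)/2 = 76.4 N
τ_a = K_W·8F_aD/(πd³) = 1.1387 × 219.21 = 249.61 MPa
τ_m = K_s·8F_mD/(πd³) = 1.0480 × 351.84 = 368.72 MPa
Soderberg: 1/n_f = τ_a/S_se + τ_m/S_sy = 249.61/353 + 368.72/578 = 0.70710 + 0.63793 = 1.345
n_f = 1/1.345 = 0.7435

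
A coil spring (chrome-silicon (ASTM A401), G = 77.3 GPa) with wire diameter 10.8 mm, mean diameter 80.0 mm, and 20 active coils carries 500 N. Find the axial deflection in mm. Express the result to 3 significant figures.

38.9 mm

k = Gd⁴/(8D³N_a) = (77.3×10³)(10.8⁴)/(8·80.0³·20) = 12.838 N/mm
δ = F/k = 500 / 12.838 = 38.948 mm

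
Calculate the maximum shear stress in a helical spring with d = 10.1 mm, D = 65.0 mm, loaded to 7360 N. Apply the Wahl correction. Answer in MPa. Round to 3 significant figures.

Spring index C = D/d = 65.0/10.1 = 6.4356
K_W = (4C−1)/(4C−4) + 0.615/C = 24.743/21.743 + 0.0956 = 1.2335
τ₀ = 8FD/(πd³) = 8·7360·65.0/(π·10.1³) = 3.8272e+06/3236.8 = 1182.4 MPa
τ_max = K·τ₀ = 1.2335 × 1182.4 = 1458.5 MPa

1460 MPa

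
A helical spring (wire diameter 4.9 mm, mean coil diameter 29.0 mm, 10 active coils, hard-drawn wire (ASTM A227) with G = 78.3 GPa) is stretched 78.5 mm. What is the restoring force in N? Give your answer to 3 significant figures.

k = Gd⁴/(8D³N_a) = (78.3×10³)(4.9⁴)/(8·29.0³·10) = 23.135 N/mm
F = k·δ = 23.135 × 78.5 = 1816.1 N

1820 N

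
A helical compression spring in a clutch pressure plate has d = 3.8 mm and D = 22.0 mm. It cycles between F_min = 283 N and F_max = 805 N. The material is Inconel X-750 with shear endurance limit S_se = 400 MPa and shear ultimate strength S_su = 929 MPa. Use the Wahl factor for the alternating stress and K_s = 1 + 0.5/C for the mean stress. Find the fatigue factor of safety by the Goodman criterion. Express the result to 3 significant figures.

0.671

C = D/d = 22.0/3.8 = 5.7895; K_W = (4C−1)/(4C−4)+0.615/C = 1.2628; K_s = 1+0.5/C = 1.0864
F_a = (F_max−F_min)/2 = 261 N; F_m = (F_max+F_min)/2 = 544 N
τ_a = K_W·8F_aD/(πd³) = 1.2628 × 266.47 = 336.51 MPa
τ_m = K_s·8F_mD/(πd³) = 1.0864 × 555.41 = 603.37 MPa
Goodman: 1/n_f = τ_a/S_se + τ_m/S_su = 336.51/400 + 603.37/929 = 0.84127 + 0.64949 = 1.4908
n_f = 1/1.4908 = 0.6708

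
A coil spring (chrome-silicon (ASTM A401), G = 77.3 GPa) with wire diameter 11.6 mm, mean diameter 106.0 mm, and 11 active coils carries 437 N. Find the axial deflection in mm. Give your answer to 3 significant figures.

k = Gd⁴/(8D³N_a) = (77.3×10³)(11.6⁴)/(8·106.0³·11) = 13.354 N/mm
δ = F/k = 437 / 13.354 = 32.724 mm

32.7 mm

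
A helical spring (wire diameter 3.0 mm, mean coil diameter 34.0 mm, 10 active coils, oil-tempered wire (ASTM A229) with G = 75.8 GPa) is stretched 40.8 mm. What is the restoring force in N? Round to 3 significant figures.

k = Gd⁴/(8D³N_a) = (75.8×10³)(3.0⁴)/(8·34.0³·10) = 1.9527 N/mm
F = k·δ = 1.9527 × 40.8 = 79.669 N

79.7 N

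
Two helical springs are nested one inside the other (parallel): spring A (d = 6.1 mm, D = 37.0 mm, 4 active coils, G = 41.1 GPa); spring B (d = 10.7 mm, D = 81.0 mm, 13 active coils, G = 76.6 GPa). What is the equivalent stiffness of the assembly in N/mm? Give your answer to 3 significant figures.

k_A = Gd⁴/(8D³N_a) = (41.1×10³)(6.1⁴)/(8·37.0³·4) = 35.108 N/mm
k_B = Gd⁴/(8D³N_a) = (76.6×10³)(10.7⁴)/(8·81.0³·13) = 18.167 N/mm
Parallel: k_eq = 35.108 + 18.167 = 53.275 N/mm

53.3 N/mm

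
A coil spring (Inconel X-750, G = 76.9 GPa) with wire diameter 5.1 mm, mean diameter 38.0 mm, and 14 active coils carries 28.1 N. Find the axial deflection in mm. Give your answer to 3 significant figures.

k = Gd⁴/(8D³N_a) = (76.9×10³)(5.1⁴)/(8·38.0³·14) = 8.4652 N/mm
δ = F/k = 28.1 / 8.4652 = 3.3195 mm

3.32 mm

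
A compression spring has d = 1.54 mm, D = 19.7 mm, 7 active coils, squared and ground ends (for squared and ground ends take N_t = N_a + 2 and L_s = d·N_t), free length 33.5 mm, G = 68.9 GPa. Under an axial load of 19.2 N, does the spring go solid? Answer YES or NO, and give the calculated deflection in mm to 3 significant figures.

k = Gd⁴/(8D³N_a) = (68.9×10³)(1.54⁴)/(8·19.7³·7) = 0.90514 N/mm
N_t = 9; L_s = 1.54·9 = 13.86 mm; δ_solid = L₀ − L_s = 33.5 − 13.86 = 19.64 mm
δ = F/k = 19.2/0.90514 = 21.212 mm
δ ≥ δ_solid → spring goes solid

YES, δ = 21.2 mm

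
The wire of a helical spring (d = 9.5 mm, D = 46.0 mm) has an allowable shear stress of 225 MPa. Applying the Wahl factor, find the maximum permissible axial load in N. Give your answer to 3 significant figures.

C = D/d = 46.0/9.5 = 4.8421
K_W = (4C−1)/(4C−4) + 0.615/C = 18.368/15.368 + 0.1270 = 1.3222
τ_max = K·8FD/(πd³) → F_max = τ_allow·πd³/(8DK)
F_max = 225·π·9.5³/(8·46.0·1.3222) = 6.0604e+05/486.58 = 1245.5 N

1250 N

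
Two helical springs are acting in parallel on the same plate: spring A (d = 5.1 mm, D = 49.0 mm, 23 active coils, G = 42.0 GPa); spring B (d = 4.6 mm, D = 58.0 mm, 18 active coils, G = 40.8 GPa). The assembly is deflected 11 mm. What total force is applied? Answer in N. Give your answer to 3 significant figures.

21.6 N

k_A = Gd⁴/(8D³N_a) = (42.0×10³)(5.1⁴)/(8·49.0³·23) = 1.3126 N/mm
k_B = Gd⁴/(8D³N_a) = (40.8×10³)(4.6⁴)/(8·58.0³·18) = 0.6502 N/mm
Parallel: k_eq = 1.3126 + 0.6502 = 1.9628 N/mm
F = k_eq·δ = 1.9628·11 = 21.59 N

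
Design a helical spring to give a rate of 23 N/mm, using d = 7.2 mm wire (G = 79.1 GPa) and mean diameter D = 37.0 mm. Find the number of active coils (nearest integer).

N_a = Gd⁴/(8D³k) = (79.1×10³ × 7.2⁴)/(8 × 37.0³ × 23)
    = 2.12572e+08 / 9.32015e+06 = 22.81 → 23 coils

23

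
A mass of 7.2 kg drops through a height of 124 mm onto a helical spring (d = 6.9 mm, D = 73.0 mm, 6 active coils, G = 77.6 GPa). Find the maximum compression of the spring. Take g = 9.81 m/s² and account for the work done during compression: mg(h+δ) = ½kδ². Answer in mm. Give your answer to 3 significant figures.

k = Gd⁴/(8D³N_a) = (77.6×10³)(6.9⁴)/(8·73.0³·6) = 9.4199 N/mm
W = mg = 7.2 × 9.81 = 70.632 N
½kδ² − Wδ − Wh = 0 → δ = (W + √(W² + 2kWh))/k
δ = (70.632 + √(4988.9 + 165007))/9.4199 = (70.632 + 412.31)/9.4199 = 51.268 mm

51.3 mm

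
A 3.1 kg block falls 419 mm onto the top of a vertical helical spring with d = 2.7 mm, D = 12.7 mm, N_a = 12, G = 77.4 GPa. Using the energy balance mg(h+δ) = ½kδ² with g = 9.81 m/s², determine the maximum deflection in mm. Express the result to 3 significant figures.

36.4 mm

k = Gd⁴/(8D³N_a) = (77.4×10³)(2.7⁴)/(8·12.7³·12) = 20.918 N/mm
W = mg = 3.1 × 9.81 = 30.411 N
½kδ² − Wδ − Wh = 0 → δ = (W + √(W² + 2kWh))/k
δ = (30.411 + √(924.83 + 533075))/20.918 = (30.411 + 730.75)/20.918 = 36.389 mm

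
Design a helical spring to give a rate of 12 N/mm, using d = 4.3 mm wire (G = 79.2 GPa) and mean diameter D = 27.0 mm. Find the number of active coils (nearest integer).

N_a = Gd⁴/(8D³k) = (79.2×10³ × 4.3⁴)/(8 × 27.0³ × 12)
    = 2.70769e+07 / 1.88957e+06 = 14.33 → 14 coils

14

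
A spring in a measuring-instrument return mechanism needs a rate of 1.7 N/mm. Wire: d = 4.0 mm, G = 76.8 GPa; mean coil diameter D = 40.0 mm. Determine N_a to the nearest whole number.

23

N_a = Gd⁴/(8D³k) = (76.8×10³ × 4.0⁴)/(8 × 40.0³ × 1.7)
    = 1.96608e+07 / 870400 = 22.59 → 23 coils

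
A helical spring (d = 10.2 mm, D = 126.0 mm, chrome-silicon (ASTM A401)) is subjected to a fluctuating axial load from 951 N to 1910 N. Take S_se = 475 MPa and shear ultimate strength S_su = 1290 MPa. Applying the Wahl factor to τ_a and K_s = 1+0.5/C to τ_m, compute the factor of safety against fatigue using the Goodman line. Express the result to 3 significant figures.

1.45

C = D/d = 126.0/10.2 = 12.3529; K_W = (4C−1)/(4C−4)+0.615/C = 1.1158; K_s = 1+0.5/C = 1.0405
F_a = (F_max−F_min)/2 = 479.5 N; F_m = (F_max+F_min)/2 = 1430.5 N
τ_a = K_W·8F_aD/(πd³) = 1.1158 × 144.98 = 161.77 MPa
τ_m = K_s·8F_mD/(πd³) = 1.0405 × 432.51 = 450.02 MPa
Goodman: 1/n_f = τ_a/S_se + τ_m/S_su = 161.77/475 + 450.02/1290 = 0.34057 + 0.34885 = 0.68942
n_f = 1/0.68942 = 1.45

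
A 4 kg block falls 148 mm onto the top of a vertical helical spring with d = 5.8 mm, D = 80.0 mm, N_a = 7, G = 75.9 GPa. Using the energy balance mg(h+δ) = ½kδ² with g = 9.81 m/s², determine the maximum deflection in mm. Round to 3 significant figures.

k = Gd⁴/(8D³N_a) = (75.9×10³)(5.8⁴)/(8·80.0³·7) = 2.9957 N/mm
W = mg = 4 × 9.81 = 39.24 N
½kδ² − Wδ − Wh = 0 → δ = (W + √(W² + 2kWh))/k
δ = (39.24 + √(1539.8 + 34795))/2.9957 = (39.24 + 190.62)/2.9957 = 76.729 mm

76.7 mm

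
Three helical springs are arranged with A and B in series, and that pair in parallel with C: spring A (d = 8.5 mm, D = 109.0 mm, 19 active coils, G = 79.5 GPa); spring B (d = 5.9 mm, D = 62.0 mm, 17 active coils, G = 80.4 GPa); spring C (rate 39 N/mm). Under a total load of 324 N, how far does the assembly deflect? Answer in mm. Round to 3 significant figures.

k_A = Gd⁴/(8D³N_a) = (79.5×10³)(8.5⁴)/(8·109.0³·19) = 2.1082 N/mm
k_B = Gd⁴/(8D³N_a) = (80.4×10³)(5.9⁴)/(8·62.0³·17) = 3.0057 N/mm
Springs A,B series: k_AB = 1/(1/2.1082+1/3.0057) = 1.2391 N/mm; parallel with C: k_eq = 1.2391+39 = 40.239 N/mm
δ = F/k_eq = 324/40.239 = 8.0519 mm

8.05 mm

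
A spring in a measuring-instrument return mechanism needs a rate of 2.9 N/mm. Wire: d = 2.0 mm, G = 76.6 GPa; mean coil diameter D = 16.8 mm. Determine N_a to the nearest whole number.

N_a = Gd⁴/(8D³k) = (76.6×10³ × 2.0⁴)/(8 × 16.8³ × 2.9)
    = 1.2256e+06 / 110006 = 11.14 → 11 coils

11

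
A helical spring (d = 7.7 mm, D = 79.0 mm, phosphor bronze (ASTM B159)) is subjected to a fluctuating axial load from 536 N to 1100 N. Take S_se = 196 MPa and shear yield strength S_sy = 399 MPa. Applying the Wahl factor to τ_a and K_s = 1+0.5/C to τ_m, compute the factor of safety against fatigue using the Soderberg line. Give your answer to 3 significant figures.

C = D/d = 79.0/7.7 = 10.2597; K_W = (4C−1)/(4C−4)+0.615/C = 1.1409; K_s = 1+0.5/C = 1.0487
F_a = (F_max−F_min)/2 = 282 N; F_m = (F_max+F_min)/2 = 818 N
τ_a = K_W·8F_aD/(πd³) = 1.1409 × 124.26 = 141.78 MPa
τ_m = K_s·8F_mD/(πd³) = 1.0487 × 360.45 = 378.02 MPa
Soderberg: 1/n_f = τ_a/S_se + τ_m/S_sy = 141.78/196 + 378.02/399 = 0.72335 + 0.94742 = 1.6708
n_f = 1/1.6708 = 0.5985

0.599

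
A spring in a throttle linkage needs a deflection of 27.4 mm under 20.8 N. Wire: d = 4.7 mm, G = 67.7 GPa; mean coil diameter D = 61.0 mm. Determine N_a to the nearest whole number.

24

Required rate k = F/δ = 20.8/27.4 = 0.75912 N/mm
N_a = Gd⁴/(8D³k) = (67.7×10³ × 4.7⁴)/(8 × 61.0³ × 0.75912)
    = 3.30354e+07 / 1.37845e+06 = 23.97 → 24 coils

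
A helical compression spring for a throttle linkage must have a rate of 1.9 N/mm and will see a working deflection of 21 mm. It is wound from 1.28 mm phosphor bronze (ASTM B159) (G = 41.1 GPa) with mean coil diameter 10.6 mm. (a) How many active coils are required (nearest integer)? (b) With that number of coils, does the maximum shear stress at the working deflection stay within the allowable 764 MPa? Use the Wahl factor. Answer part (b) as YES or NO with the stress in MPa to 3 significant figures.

(a) 6 coils; (b) YES, τ_max = 614 MPa

N_a = Gd⁴/(8D³k) = (41.1×10³)(1.28⁴)/(8·10.6³·1.9) = 6.094 → N_a = 6
Actual rate k = Gd⁴/(8D³·6) = 1.9298 N/mm
Working load F = kδ = 1.9298·21 = 40.527 N
C = 10.6/1.28 = 8.2812; K_W = (4C−1)/(4C−4)+0.615/C = 1.1773
τ_max = K_W·8FD/(πd³) = 1.1773·521.62 = 614.09 MPa
τ_max ≤ 764 MPa → acceptable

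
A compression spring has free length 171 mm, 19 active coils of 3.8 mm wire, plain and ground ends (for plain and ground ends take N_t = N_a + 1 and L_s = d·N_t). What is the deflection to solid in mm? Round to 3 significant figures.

95.0 mm

N_t = 20; L_s = 3.8·20 = 76 mm
δ_solid = L₀ − L_s = 171 − 76 = 95 mm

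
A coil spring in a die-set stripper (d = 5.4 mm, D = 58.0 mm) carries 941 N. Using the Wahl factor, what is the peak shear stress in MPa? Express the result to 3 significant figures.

1000 MPa

Spring index C = D/d = 58.0/5.4 = 10.7407
K_W = (4C−1)/(4C−4) + 0.615/C = 41.963/38.963 + 0.0573 = 1.1343
τ₀ = 8FD/(πd³) = 8·941·58.0/(π·5.4³) = 436624/494.69 = 882.63 MPa
τ_max = K·τ₀ = 1.1343 × 882.63 = 1001.1 MPa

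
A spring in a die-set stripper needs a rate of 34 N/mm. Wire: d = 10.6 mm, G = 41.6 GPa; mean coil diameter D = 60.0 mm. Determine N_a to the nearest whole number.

N_a = Gd⁴/(8D³k) = (41.6×10³ × 10.6⁴)/(8 × 60.0³ × 34)
    = 5.2519e+08 / 5.8752e+07 = 8.939 → 9 coils

9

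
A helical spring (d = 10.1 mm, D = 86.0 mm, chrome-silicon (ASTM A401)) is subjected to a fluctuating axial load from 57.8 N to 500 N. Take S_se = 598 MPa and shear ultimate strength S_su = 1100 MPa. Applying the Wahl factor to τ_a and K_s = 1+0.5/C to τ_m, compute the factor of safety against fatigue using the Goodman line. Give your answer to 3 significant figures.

6.70

C = D/d = 86.0/10.1 = 8.5149; K_W = (4C−1)/(4C−4)+0.615/C = 1.1720; K_s = 1+0.5/C = 1.0587
F_a = (F_max−F_min)/2 = 221.1 N; F_m = (F_max+F_min)/2 = 278.9 N
τ_a = K_W·8F_aD/(πd³) = 1.1720 × 46.996 = 55.081 MPa
τ_m = K_s·8F_mD/(πd³) = 1.0587 × 59.282 = 62.763 MPa
Goodman: 1/n_f = τ_a/S_se + τ_m/S_su = 55.081/598 + 62.763/1100 = 0.09211 + 0.05706 = 0.14917
n_f = 1/0.14917 = 6.704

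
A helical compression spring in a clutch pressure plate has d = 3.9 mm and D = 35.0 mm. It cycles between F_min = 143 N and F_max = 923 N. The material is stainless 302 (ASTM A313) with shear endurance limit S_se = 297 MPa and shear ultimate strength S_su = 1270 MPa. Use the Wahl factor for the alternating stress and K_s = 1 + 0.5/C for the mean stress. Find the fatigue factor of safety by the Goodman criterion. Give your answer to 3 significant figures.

C = D/d = 35.0/3.9 = 8.9744; K_W = (4C−1)/(4C−4)+0.615/C = 1.1626; K_s = 1+0.5/C = 1.0557
F_a = (F_max−F_min)/2 = 390 N; F_m = (F_max+F_min)/2 = 533 N
τ_a = K_W·8F_aD/(πd³) = 1.1626 × 585.97 = 681.24 MPa
τ_m = K_s·8F_mD/(πd³) = 1.0557 × 800.83 = 845.45 MPa
Goodman: 1/n_f = τ_a/S_se + τ_m/S_su = 681.24/297 + 845.45/1270 = 2.29375 + 0.66571 = 2.9595
n_f = 1/2.9595 = 0.3379

0.338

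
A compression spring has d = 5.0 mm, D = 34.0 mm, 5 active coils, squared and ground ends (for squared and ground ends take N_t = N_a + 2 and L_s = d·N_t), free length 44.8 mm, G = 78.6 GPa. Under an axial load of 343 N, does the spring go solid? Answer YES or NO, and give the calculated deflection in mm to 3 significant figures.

k = Gd⁴/(8D³N_a) = (78.6×10³)(5.0⁴)/(8·34.0³·5) = 31.247 N/mm
N_t = 7; L_s = 5.0·7 = 35 mm; δ_solid = L₀ − L_s = 44.8 − 35 = 9.8 mm
δ = F/k = 343/31.247 = 10.977 mm
δ ≥ δ_solid → spring goes solid

YES, δ = 11.0 mm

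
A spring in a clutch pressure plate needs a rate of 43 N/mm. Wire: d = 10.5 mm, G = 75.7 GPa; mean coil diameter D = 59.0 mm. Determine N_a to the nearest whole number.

N_a = Gd⁴/(8D³k) = (75.7×10³ × 10.5⁴)/(8 × 59.0³ × 43)
    = 9.20138e+08 / 7.06504e+07 = 13.02 → 13 coils

13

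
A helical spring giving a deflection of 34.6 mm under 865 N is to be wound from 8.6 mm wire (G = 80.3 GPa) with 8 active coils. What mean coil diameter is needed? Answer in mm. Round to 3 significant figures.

65.0 mm

Required rate k = F/δ = 865/34.6 = 25 N/mm
D = (Gd⁴/(8N_a·k))^(1/3) = (80.3×10³·8.6⁴/(8·8·25))^(1/3)
  = (274530)^(1/3) = 64.9925 mm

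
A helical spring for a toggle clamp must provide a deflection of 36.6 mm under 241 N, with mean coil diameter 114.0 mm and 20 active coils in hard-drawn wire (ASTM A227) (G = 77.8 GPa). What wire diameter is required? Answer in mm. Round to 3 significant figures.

Required rate k = F/δ = 241/36.6 = 6.5847 N/mm
d = (8D³N_a·k / G)^(1/4) = (8·114.0³·20·6.5847 / (77.8×10³))^0.25
  = (20063)^0.25 = 11.9014 mm

11.9 mm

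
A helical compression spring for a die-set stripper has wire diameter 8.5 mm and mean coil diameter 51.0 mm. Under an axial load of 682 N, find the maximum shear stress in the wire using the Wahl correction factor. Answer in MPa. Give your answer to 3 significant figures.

181 MPa

Spring index C = D/d = 51.0/8.5 = 6.0000
K_W = (4C−1)/(4C−4) + 0.615/C = 23.000/20.000 + 0.1025 = 1.2525
τ₀ = 8FD/(πd³) = 8·682·51.0/(π·8.5³) = 278256/1929.3 = 144.22 MPa
τ_max = K·τ₀ = 1.2525 × 144.22 = 180.64 MPa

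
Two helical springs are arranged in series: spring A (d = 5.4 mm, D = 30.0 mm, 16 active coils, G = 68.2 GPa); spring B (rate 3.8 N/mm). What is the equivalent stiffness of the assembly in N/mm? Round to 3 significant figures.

3.10 N/mm

k_A = Gd⁴/(8D³N_a) = (68.2×10³)(5.4⁴)/(8·30.0³·16) = 16.78 N/mm
Series: 1/k_eq = 1/16.78 + 1/3.8 = 0.32275; k_eq = 3.0983 N/mm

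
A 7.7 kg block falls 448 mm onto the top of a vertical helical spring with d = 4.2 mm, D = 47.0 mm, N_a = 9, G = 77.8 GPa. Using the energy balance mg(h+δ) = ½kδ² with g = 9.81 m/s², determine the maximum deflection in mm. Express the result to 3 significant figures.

k = Gd⁴/(8D³N_a) = (77.8×10³)(4.2⁴)/(8·47.0³·9) = 3.2386 N/mm
W = mg = 7.7 × 9.81 = 75.537 N
½kδ² − Wδ − Wh = 0 → δ = (W + √(W² + 2kWh))/k
δ = (75.537 + √(5705.8 + 219189))/3.2386 = (75.537 + 474.23)/3.2386 = 169.76 mm

170 mm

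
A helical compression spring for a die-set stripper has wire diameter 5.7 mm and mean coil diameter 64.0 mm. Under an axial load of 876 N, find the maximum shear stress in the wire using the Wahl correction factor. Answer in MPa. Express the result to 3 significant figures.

870 MPa

Spring index C = D/d = 64.0/5.7 = 11.2281
K_W = (4C−1)/(4C−4) + 0.615/C = 43.912/40.912 + 0.0548 = 1.1281
τ₀ = 8FD/(πd³) = 8·876·64.0/(π·5.7³) = 448512/581.8 = 770.9 MPa
τ_max = K·τ₀ = 1.1281 × 770.9 = 869.66 MPa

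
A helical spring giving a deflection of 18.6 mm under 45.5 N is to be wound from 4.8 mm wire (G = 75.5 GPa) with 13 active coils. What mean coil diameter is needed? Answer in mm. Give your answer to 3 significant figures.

Required rate k = F/δ = 45.5/18.6 = 2.4462 N/mm
D = (Gd⁴/(8N_a·k))^(1/3) = (75.5×10³·4.8⁴/(8·13·2.4462))^(1/3)
  = (157536)^(1/3) = 54.0082 mm

54.0 mm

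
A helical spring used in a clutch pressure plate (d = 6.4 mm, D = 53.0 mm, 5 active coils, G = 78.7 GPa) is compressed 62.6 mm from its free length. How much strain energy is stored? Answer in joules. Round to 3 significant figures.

43.4 J

k = Gd⁴/(8D³N_a) = (78.7×10³)(6.4⁴)/(8·53.0³·5) = 22.172 N/mm
U = ½kδ² = 0.5 × 22.172 × 62.6² = 43444 N·mm = 43.444 J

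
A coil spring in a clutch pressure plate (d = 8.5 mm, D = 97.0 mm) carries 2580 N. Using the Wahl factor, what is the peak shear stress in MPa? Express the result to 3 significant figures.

Spring index C = D/d = 97.0/8.5 = 11.4118
K_W = (4C−1)/(4C−4) + 0.615/C = 44.647/41.647 + 0.0539 = 1.1259
τ₀ = 8FD/(πd³) = 8·2580·97.0/(π·8.5³) = 2.00208e+06/1929.3 = 1037.7 MPa
τ_max = K·τ₀ = 1.1259 × 1037.7 = 1168.4 MPa

1170 MPa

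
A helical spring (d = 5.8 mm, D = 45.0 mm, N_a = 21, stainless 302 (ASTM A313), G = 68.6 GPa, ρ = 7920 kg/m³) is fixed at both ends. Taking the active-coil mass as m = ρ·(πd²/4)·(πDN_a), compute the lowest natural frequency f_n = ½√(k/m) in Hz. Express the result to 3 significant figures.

45.2 Hz

k = Gd⁴/(8D³N_a) = (68.6×10³)(5.8⁴)/(8·45.0³·21) = 5.0709 N/mm = 5070.9 N/m
Wire length L = πDN_a = π·45.0·21 = 2968.8 mm
m = ρ·(πd²/4)·L = 7920 × 26.421×10⁻⁶ m² × 2.9688 m = 0.62123 kg
f_n = ½√(k/m) = 0.5·√(5070.9/0.62123) = 0.5·√(8162.8) = 45.174 Hz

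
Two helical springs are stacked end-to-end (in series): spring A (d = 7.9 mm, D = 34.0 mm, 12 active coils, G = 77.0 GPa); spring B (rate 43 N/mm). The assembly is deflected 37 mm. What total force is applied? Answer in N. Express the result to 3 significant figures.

1030 N

k_A = Gd⁴/(8D³N_a) = (77.0×10³)(7.9⁴)/(8·34.0³·12) = 79.486 N/mm
Series: 1/k_eq = 1/79.486 + 1/43 = 0.035837; k_eq = 27.904 N/mm
F = k_eq·δ = 27.904·37 = 1032.5 N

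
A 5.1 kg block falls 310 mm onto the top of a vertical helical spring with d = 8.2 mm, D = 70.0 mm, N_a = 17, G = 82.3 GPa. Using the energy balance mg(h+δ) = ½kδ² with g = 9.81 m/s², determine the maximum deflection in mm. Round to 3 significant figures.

68.9 mm

k = Gd⁴/(8D³N_a) = (82.3×10³)(8.2⁴)/(8·70.0³·17) = 7.9767 N/mm
W = mg = 5.1 × 9.81 = 50.031 N
½kδ² − Wδ − Wh = 0 → δ = (W + √(W² + 2kWh))/k
δ = (50.031 + √(2503.1 + 247430))/7.9767 = (50.031 + 499.93)/7.9767 = 68.947 mm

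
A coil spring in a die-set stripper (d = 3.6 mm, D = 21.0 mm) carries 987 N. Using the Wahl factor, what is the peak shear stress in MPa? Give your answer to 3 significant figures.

1430 MPa

Spring index C = D/d = 21.0/3.6 = 5.8333
K_W = (4C−1)/(4C−4) + 0.615/C = 22.333/19.333 + 0.1054 = 1.2606
τ₀ = 8FD/(πd³) = 8·987·21.0/(π·3.6³) = 165816/146.57 = 1131.3 MPa
τ_max = K·τ₀ = 1.2606 × 1131.3 = 1426.1 MPa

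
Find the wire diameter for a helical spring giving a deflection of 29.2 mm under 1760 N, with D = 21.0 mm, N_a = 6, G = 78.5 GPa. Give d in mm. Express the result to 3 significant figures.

4.30 mm

Required rate k = F/δ = 1760/29.2 = 60.274 N/mm
d = (8D³N_a·k / G)^(1/4) = (8·21.0³·6·60.274 / (78.5×10³))^0.25
  = (341.32)^0.25 = 4.2982 mm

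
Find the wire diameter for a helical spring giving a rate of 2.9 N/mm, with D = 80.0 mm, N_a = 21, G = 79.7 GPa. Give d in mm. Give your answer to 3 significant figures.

7.48 mm

d = (8D³N_a·k / G)^(1/4) = (8·80.0³·21·2.9 / (79.7×10³))^0.25
  = (3129.8)^0.25 = 7.4796 mm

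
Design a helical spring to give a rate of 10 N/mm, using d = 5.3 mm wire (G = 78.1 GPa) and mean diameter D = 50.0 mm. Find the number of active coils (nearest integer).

N_a = Gd⁴/(8D³k) = (78.1×10³ × 5.3⁴)/(8 × 50.0³ × 10)
    = 6.16247e+07 / 1e+07 = 6.162 → 6 coils

6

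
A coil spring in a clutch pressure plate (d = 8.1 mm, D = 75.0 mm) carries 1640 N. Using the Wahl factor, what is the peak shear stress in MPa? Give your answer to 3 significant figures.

Spring index C = D/d = 75.0/8.1 = 9.2593
K_W = (4C−1)/(4C−4) + 0.615/C = 36.037/33.037 + 0.0664 = 1.1572
τ₀ = 8FD/(πd³) = 8·1640·75.0/(π·8.1³) = 984000/1669.6 = 589.37 MPa
τ_max = K·τ₀ = 1.1572 × 589.37 = 682.04 MPa

682 MPa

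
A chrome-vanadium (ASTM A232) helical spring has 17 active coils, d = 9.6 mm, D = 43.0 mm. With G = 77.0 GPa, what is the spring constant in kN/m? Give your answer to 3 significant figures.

60.5 kN/m

k = Gd⁴/(8D³N_a) = (77.0×10³ × 9.6⁴) / (8 × 43.0³ × 17)
  = 6.53997e+08 / 1.0813e+07 = 60.483 N/mm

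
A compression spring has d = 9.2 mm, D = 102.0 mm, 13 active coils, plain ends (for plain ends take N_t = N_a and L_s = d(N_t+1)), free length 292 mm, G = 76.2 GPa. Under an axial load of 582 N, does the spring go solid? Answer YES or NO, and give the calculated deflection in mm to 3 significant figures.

k = Gd⁴/(8D³N_a) = (76.2×10³)(9.2⁴)/(8·102.0³·13) = 4.9462 N/mm
N_t = 13; L_s = 9.2·14 = 128.8 mm; δ_solid = L₀ − L_s = 292 − 128.8 = 163.2 mm
δ = F/k = 582/4.9462 = 117.67 mm
δ < δ_solid → spring does not go solid

NO, δ = 118 mm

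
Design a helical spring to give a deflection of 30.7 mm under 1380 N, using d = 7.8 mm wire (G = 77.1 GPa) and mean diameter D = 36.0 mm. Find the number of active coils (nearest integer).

17

Required rate k = F/δ = 1380/30.7 = 44.951 N/mm
N_a = Gd⁴/(8D³k) = (77.1×10³ × 7.8⁴)/(8 × 36.0³ × 44.951)
    = 2.85386e+08 / 1.67779e+07 = 17.01 → 17 coils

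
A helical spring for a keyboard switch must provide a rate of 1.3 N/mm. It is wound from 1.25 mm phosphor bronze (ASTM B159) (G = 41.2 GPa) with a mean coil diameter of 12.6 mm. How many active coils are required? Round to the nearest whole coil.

5

N_a = Gd⁴/(8D³k) = (41.2×10³ × 1.25⁴)/(8 × 12.6³ × 1.3)
    = 100586 / 20803.9 = 4.835 → 5 coils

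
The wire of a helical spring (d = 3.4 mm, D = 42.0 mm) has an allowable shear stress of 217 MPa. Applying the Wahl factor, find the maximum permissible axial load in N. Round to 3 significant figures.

C = D/d = 42.0/3.4 = 12.3529
K_W = (4C−1)/(4C−4) + 0.615/C = 48.412/45.412 + 0.0498 = 1.1158
τ_max = K·8FD/(πd³) → F_max = τ_allow·πd³/(8DK)
F_max = 217·π·3.4³/(8·42.0·1.1158) = 26795/374.92 = 71.466 N

71.5 N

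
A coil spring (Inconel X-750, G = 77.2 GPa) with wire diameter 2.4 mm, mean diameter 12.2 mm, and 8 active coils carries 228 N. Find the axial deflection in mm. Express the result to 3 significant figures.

10.3 mm

k = Gd⁴/(8D³N_a) = (77.2×10³)(2.4⁴)/(8·12.2³·8) = 22.04 N/mm
δ = F/k = 228 / 22.04 = 10.345 mm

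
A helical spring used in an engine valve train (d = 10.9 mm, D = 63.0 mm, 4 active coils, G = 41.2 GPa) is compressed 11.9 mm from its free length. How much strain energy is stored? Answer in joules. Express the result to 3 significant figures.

k = Gd⁴/(8D³N_a) = (41.2×10³)(10.9⁴)/(8·63.0³·4) = 72.683 N/mm
U = ½kδ² = 0.5 × 72.683 × 11.9² = 5146.3 N·mm = 5.1463 J

5.15 J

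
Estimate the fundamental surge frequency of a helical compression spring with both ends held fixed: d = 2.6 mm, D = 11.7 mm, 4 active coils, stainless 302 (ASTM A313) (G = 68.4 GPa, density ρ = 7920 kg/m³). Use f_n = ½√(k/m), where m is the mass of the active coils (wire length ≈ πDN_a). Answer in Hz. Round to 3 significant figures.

1570 Hz

k = Gd⁴/(8D³N_a) = (68.4×10³)(2.6⁴)/(8·11.7³·4) = 60.988 N/mm = 60988 N/m
Wire length L = πDN_a = π·11.7·4 = 147.03 mm
m = ρ·(πd²/4)·L = 7920 × 5.3093×10⁻⁶ m² × 0.14703 m = 0.0061824 kg
f_n = ½√(k/m) = 0.5·√(60988/0.0061824) = 0.5·√(9.8647e+06) = 1570.4 Hz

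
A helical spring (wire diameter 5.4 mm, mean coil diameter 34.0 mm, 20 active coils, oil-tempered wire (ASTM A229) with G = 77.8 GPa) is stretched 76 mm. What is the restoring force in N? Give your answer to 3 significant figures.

799 N

k = Gd⁴/(8D³N_a) = (77.8×10³)(5.4⁴)/(8·34.0³·20) = 10.52 N/mm
F = k·δ = 10.52 × 76 = 799.49 N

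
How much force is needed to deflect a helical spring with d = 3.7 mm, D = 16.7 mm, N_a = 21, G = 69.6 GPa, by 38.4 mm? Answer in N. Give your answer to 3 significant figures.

k = Gd⁴/(8D³N_a) = (69.6×10³)(3.7⁴)/(8·16.7³·21) = 16.671 N/mm
F = k·δ = 16.671 × 38.4 = 640.16 N

640 N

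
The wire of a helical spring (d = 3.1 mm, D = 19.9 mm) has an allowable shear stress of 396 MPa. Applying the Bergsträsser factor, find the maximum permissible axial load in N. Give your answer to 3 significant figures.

191 N

C = D/d = 19.9/3.1 = 6.4194
K_B = (4C+2)/(4C−3) = 27.677/22.677 = 1.2205
τ_max = K·8FD/(πd³) → F_max = τ_allow·πd³/(8DK)
F_max = 396·π·3.1³/(8·19.9·1.2205) = 37062/194.3 = 190.75 N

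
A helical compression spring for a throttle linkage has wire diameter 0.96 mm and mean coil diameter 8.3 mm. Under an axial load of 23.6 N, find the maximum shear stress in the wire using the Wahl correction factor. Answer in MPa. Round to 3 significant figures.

659 MPa

Spring index C = D/d = 8.3/0.96 = 8.6458
K_W = (4C−1)/(4C−4) + 0.615/C = 33.583/30.583 + 0.0711 = 1.1692
τ₀ = 8FD/(πd³) = 8·23.6·8.3/(π·0.96³) = 1567.04/2.7795 = 563.79 MPa
τ_max = K·τ₀ = 1.1692 × 563.79 = 659.2 MPa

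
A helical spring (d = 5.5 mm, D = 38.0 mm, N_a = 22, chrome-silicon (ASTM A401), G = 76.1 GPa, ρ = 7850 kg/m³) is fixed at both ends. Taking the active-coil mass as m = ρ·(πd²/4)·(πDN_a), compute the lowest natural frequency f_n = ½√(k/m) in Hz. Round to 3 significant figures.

60.7 Hz

k = Gd⁴/(8D³N_a) = (76.1×10³)(5.5⁴)/(8·38.0³·22) = 7.2106 N/mm = 7210.6 N/m
Wire length L = πDN_a = π·38.0·22 = 2626.4 mm
m = ρ·(πd²/4)·L = 7850 × 23.758×10⁻⁶ m² × 2.6264 m = 0.48983 kg
f_n = ½√(k/m) = 0.5·√(7210.6/0.48983) = 0.5·√(14721) = 60.665 Hz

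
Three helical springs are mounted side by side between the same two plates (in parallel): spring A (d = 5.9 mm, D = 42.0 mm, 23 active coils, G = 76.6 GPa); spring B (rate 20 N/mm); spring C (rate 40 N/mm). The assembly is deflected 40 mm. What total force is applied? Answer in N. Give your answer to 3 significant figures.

2670 N

k_A = Gd⁴/(8D³N_a) = (76.6×10³)(5.9⁴)/(8·42.0³·23) = 6.8088 N/mm
Parallel: k_eq = 6.8088 + 20 + 40 = 66.809 N/mm
F = k_eq·δ = 66.809·40 = 2672.4 N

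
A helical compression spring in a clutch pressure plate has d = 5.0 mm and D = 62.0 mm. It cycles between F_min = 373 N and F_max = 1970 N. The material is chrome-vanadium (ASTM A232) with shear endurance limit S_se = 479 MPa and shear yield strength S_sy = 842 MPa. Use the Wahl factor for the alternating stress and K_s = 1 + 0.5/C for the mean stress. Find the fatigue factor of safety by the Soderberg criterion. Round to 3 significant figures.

C = D/d = 62.0/5.0 = 12.4000; K_W = (4C−1)/(4C−4)+0.615/C = 1.1154; K_s = 1+0.5/C = 1.0403
F_a = (F_max−F_min)/2 = 798.5 N; F_m = (F_max+F_min)/2 = 1171.5 N
τ_a = K_W·8F_aD/(πd³) = 1.1154 × 1008.5 = 1124.9 MPa
τ_m = K_s·8F_mD/(πd³) = 1.0403 × 1479.7 = 1539.3 MPa
Soderberg: 1/n_f = τ_a/S_se + τ_m/S_sy = 1124.9/479 + 1539.3/842 = 2.34848 + 1.82818 = 4.1767
n_f = 1/4.1767 = 0.2394

0.239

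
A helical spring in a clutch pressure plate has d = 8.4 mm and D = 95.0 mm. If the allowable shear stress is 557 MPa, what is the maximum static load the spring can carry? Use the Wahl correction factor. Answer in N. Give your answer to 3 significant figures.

C = D/d = 95.0/8.4 = 11.3095
K_W = (4C−1)/(4C−4) + 0.615/C = 44.238/41.238 + 0.0544 = 1.1271
τ_max = K·8FD/(πd³) → F_max = τ_allow·πd³/(8DK)
F_max = 557·π·8.4³/(8·95.0·1.1271) = 1.0372e+06/856.62 = 1210.8 N

1210 N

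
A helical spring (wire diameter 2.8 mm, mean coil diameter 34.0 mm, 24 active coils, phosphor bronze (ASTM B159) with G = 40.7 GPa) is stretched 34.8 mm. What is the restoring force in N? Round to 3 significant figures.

11.5 N

k = Gd⁴/(8D³N_a) = (40.7×10³)(2.8⁴)/(8·34.0³·24) = 0.3315 N/mm
F = k·δ = 0.3315 × 34.8 = 11.536 N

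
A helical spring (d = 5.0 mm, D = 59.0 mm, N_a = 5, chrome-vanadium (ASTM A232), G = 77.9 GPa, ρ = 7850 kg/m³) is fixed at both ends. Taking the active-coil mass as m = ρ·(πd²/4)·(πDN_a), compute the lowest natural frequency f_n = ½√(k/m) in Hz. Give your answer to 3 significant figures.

k = Gd⁴/(8D³N_a) = (77.9×10³)(5.0⁴)/(8·59.0³·5) = 5.9265 N/mm = 5926.5 N/m
Wire length L = πDN_a = π·59.0·5 = 926.77 mm
m = ρ·(πd²/4)·L = 7850 × 19.635×10⁻⁶ m² × 0.92677 m = 0.14285 kg
f_n = ½√(k/m) = 0.5·√(5926.5/0.14285) = 0.5·√(41489) = 101.84 Hz

102 Hz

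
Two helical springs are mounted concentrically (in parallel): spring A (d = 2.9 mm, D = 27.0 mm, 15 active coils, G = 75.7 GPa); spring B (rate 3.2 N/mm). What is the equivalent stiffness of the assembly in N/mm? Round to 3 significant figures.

5.47 N/mm

k_A = Gd⁴/(8D³N_a) = (75.7×10³)(2.9⁴)/(8·27.0³·15) = 2.2668 N/mm
Parallel: k_eq = 2.2668 + 3.2 = 5.4668 N/mm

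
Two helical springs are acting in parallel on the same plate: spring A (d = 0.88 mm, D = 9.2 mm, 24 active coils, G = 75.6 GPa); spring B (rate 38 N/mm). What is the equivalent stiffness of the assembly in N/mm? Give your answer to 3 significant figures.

k_A = Gd⁴/(8D³N_a) = (75.6×10³)(0.88⁴)/(8·9.2³·24) = 0.30324 N/mm
Parallel: k_eq = 0.30324 + 38 = 38.303 N/mm

38.3 N/mm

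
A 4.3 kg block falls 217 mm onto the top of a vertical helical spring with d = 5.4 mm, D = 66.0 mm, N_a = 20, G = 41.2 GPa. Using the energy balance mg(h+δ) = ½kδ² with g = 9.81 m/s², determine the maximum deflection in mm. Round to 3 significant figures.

k = Gd⁴/(8D³N_a) = (41.2×10³)(5.4⁴)/(8·66.0³·20) = 0.76159 N/mm
W = mg = 4.3 × 9.81 = 42.183 N
½kδ² − Wδ − Wh = 0 → δ = (W + √(W² + 2kWh))/k
δ = (42.183 + √(1779.4 + 13942.7))/0.76159 = (42.183 + 125.39)/0.76159 = 220.03 mm

220 mm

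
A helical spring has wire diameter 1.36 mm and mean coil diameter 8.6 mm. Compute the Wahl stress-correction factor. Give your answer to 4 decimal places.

1.2381

C = D/d = 8.6/1.36 = 6.3235
K_W = (4C−1)/(4C−4) + 0.615/C = 24.294/21.294 + 0.0973 = 1.2381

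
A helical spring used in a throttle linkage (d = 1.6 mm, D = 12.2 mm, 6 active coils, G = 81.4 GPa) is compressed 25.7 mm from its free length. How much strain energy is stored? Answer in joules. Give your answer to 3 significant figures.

2.02 J

k = Gd⁴/(8D³N_a) = (81.4×10³)(1.6⁴)/(8·12.2³·6) = 6.1205 N/mm
U = ½kδ² = 0.5 × 6.1205 × 25.7² = 2021.2 N·mm = 2.0212 J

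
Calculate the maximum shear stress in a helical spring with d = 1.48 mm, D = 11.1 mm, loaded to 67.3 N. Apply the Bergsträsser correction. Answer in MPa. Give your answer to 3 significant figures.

Spring index C = D/d = 11.1/1.48 = 7.5000
K_B = (4C+2)/(4C−3) = 32.000/27.000 = 1.1852
τ₀ = 8FD/(πd³) = 8·67.3·11.1/(π·1.48³) = 5976.24/10.184 = 586.8 MPa
τ_max = K·τ₀ = 1.1852 × 586.8 = 695.47 MPa

695 MPa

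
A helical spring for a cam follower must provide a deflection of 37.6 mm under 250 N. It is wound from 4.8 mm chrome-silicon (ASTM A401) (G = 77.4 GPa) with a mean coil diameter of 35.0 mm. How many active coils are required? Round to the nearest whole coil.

18

Required rate k = F/δ = 250/37.6 = 6.6489 N/mm
N_a = Gd⁴/(8D³k) = (77.4×10³ × 4.8⁴)/(8 × 35.0³ × 6.6489)
    = 4.10871e+07 / 2.28059e+06 = 18.02 → 18 coils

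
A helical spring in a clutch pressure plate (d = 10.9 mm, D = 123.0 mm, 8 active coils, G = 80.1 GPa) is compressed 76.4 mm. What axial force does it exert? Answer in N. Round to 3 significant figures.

725 N

k = Gd⁴/(8D³N_a) = (80.1×10³)(10.9⁴)/(8·123.0³·8) = 9.4939 N/mm
F = k·δ = 9.4939 × 76.4 = 725.33 N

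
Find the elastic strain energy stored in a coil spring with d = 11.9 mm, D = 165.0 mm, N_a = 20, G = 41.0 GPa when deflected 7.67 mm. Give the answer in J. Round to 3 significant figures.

k = Gd⁴/(8D³N_a) = (41.0×10³)(11.9⁴)/(8·165.0³·20) = 1.1439 N/mm
U = ½kδ² = 0.5 × 1.1439 × 7.67² = 33.648 N·mm = 0.033648 J

0.0336 J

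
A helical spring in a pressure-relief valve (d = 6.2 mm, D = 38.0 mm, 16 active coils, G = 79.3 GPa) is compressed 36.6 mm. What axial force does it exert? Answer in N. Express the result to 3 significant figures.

k = Gd⁴/(8D³N_a) = (79.3×10³)(6.2⁴)/(8·38.0³·16) = 16.683 N/mm
F = k·δ = 16.683 × 36.6 = 610.6 N

611 N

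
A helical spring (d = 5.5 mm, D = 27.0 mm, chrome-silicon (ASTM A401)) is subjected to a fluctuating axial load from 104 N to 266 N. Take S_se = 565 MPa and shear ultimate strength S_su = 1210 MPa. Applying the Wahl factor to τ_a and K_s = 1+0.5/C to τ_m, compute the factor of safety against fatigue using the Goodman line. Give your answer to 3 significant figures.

C = D/d = 27.0/5.5 = 4.9091; K_W = (4C−1)/(4C−4)+0.615/C = 1.3171; K_s = 1+0.5/C = 1.1019
F_a = (F_max−F_min)/2 = 81 N; F_m = (F_max+F_min)/2 = 185 N
τ_a = K_W·8F_aD/(πd³) = 1.3171 × 33.473 = 44.089 MPa
τ_m = K_s·8F_mD/(πd³) = 1.1019 × 76.452 = 84.239 MPa
Goodman: 1/n_f = τ_a/S_se + τ_m/S_su = 44.089/565 + 84.239/1210 = 0.07803 + 0.06962 = 0.14765
n_f = 1/0.14765 = 6.773

6.77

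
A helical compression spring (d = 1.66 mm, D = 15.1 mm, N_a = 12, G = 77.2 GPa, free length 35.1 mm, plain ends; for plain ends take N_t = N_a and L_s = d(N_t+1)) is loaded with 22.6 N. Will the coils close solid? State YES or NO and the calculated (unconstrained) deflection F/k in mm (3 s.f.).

k = Gd⁴/(8D³N_a) = (77.2×10³)(1.66⁴)/(8·15.1³·12) = 1.7736 N/mm
N_t = 12; L_s = 1.66·13 = 21.58 mm; δ_solid = L₀ − L_s = 35.1 − 21.58 = 13.52 mm
δ = F/k = 22.6/1.7736 = 12.743 mm
δ < δ_solid → spring does not go solid

NO, δ = 12.7 mm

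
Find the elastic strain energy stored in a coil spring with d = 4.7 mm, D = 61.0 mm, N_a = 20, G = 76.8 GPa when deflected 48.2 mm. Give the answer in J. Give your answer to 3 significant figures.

1.20 J

k = Gd⁴/(8D³N_a) = (76.8×10³)(4.7⁴)/(8·61.0³·20) = 1.0319 N/mm
U = ½kδ² = 0.5 × 1.0319 × 48.2² = 1198.7 N·mm = 1.1987 J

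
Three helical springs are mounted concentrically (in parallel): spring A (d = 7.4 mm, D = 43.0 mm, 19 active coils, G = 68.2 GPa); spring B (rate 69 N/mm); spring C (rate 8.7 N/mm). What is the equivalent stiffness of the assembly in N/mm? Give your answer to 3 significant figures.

94.6 N/mm

k_A = Gd⁴/(8D³N_a) = (68.2×10³)(7.4⁴)/(8·43.0³·19) = 16.922 N/mm
Parallel: k_eq = 16.922 + 69 + 8.7 = 94.622 N/mm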